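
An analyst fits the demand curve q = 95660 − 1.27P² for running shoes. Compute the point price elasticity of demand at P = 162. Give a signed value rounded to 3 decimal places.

-1.069

dq/dP = −2·1.27·P = -411.48. At P = 162, q = 62330.12.
Ed = (dq/dP)·(P/q) = (-411.48) × (162/62330.12) = -1.06946…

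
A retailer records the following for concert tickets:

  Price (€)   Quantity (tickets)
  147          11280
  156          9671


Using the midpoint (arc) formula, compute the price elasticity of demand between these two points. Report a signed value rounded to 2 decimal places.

-2.59

%ΔQ = (9671 − 11280) / [(11280 + 9671)/2] = -1609/10475.5 = -0.153596…
%ΔP = (156 − 147) / [(147 + 156)/2] = 9/151.5 = 0.059405…
Arc Ed = %ΔQ / %ΔP = (-1609/10475.5) / (9/151.5) = -2.5855…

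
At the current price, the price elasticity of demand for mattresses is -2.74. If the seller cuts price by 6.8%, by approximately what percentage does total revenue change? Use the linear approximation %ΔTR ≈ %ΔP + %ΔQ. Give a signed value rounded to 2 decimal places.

%ΔQ ≈ Ed × %ΔP = (-2.74) × (-6.8%) = +18.6320%
%ΔTR ≈ %ΔP + %ΔQ = (-6.8%) + (+18.6320%) = +11.8320%

+11.83%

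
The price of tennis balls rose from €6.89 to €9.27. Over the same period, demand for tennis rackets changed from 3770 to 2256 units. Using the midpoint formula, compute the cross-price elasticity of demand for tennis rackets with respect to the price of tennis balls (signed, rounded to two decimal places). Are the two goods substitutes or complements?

-1.71; complements

%ΔQ_{tennis rackets} = (2256 − 3770)/avg = -1514/3013 = -0.502489…
%ΔP_{tennis balls} = (9.27 − 6.89)/avg = 2.38/8.08 = 0.294554…
E_cross = (-1514/3013) / (2.38/8.08) = -1.7059…
E_cross < 0 ⇒ the goods are complements.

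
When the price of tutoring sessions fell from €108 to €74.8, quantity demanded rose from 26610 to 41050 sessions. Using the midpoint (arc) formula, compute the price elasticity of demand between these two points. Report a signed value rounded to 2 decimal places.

-1.18

%ΔQ = (41050 − 26610) / [(26610 + 41050)/2] = 14440/33830 = 0.426840…
%ΔP = (74.8 − 108) / [(108 + 74.8)/2] = -33.2/91.4 = -0.363238…
Arc Ed = %ΔQ / %ΔP = (14440/33830) / (-33.2/91.4) = -1.1750…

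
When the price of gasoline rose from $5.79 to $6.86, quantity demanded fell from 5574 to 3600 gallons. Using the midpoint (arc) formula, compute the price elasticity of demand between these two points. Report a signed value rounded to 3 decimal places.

%ΔQ = (3600 − 5574) / [(5574 + 3600)/2] = -1974/4587 = -0.430346…
%ΔP = (6.86 − 5.79) / [(5.79 + 6.86)/2] = 1.07/6.325 = 0.169169…
Arc Ed = %ΔQ / %ΔP = (-1974/4587) / (1.07/6.325) = -2.54387…

-2.544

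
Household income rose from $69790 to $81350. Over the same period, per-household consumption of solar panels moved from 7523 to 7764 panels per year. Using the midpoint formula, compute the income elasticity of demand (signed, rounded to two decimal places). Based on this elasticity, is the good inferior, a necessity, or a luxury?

%ΔQ = (7764 − 7523)/[( 7523 + 7764)/2] = 241/7643.5 = 0.031530…
%ΔIncome = (81350 − 69790)/[( 69790 + 81350)/2] = 11560/75570 = 0.152970…
E_income = (241/7643.5) / (11560/75570) = 0.2061…
0 < E_income < 1 ⇒ normal good, necessity.

0.21; necessity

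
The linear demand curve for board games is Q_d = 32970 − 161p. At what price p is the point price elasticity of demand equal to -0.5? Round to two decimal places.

68.26

Ed = −161p/(32970 − 161p). Set this equal to -0.5:
161p = 0.5·(32970 − 161p) ⇒ 161p(1 + 0.5) = 0.5·32970
p = 0.5·32970 / (161·1.5) = 68.2608…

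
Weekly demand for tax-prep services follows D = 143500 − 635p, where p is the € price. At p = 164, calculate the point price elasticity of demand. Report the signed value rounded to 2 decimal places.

-2.65

dD/dp = −635. At p = 164, D = 143500 − 635(164) = 39360.
Ed = (dD/dp)·(p/D) = −635 × (164/39360) = -2.6458…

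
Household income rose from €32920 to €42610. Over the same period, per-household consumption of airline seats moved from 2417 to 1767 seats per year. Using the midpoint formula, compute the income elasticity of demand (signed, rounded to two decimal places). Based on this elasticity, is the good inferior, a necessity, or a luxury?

-1.21; inferior

%ΔQ = (1767 − 2417)/[( 2417 + 1767)/2] = -650/2092 = -0.310707…
%ΔIncome = (42610 − 32920)/[( 32920 + 42610)/2] = 9690/37765 = 0.256586…
E_income = (-650/2092) / (9690/37765) = -1.2109…
E_income < 0 ⇒ inferior good.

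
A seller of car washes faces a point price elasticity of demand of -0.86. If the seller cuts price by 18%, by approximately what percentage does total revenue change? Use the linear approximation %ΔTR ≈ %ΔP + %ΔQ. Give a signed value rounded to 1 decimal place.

-2.5%

%ΔQ ≈ Ed × %ΔP = (-0.86) × (-18%) = +15.4800%
%ΔTR ≈ %ΔP + %ΔQ = (-18%) + (+15.4800%) = -2.5200%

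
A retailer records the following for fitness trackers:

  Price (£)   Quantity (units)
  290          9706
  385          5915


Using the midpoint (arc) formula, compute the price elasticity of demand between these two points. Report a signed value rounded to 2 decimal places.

%ΔQ = (5915 − 9706) / [(9706 + 5915)/2] = -3791/7810.5 = -0.485372…
%ΔP = (385 − 290) / [(290 + 385)/2] = 95/337.5 = 0.281481…
Arc Ed = %ΔQ / %ΔP = (-3791/7810.5) / (95/337.5) = -1.7243…

-1.72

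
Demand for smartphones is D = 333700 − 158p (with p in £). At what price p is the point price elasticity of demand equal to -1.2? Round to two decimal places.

Ed = −158p/(333700 − 158p). Set this equal to -1.2:
158p = 1.2·(333700 − 158p) ⇒ 158p(1 + 1.2) = 1.2·333700
p = 1.2·333700 / (158·2.2) = 1152.0138…

1152.01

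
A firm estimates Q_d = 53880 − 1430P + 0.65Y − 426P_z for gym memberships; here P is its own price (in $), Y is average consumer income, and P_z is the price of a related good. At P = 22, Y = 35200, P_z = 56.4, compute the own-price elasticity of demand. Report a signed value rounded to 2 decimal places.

-1.48

At the given values, Q_d = 53880 − 1430(22) + 0.65(35200) − 426(56.4) = 21273.6.
∂Q_d/∂P = −1430.
E = (-1430) × (22/21273.6) = -1.4788…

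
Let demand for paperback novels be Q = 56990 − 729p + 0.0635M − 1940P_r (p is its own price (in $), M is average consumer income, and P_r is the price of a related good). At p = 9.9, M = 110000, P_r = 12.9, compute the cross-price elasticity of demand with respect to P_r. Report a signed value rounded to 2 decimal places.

At the given values, Q = 56990 − 729(9.9) + 0.0635(110000) − 1940(12.9) = 31731.9.
∂Q/∂P_r = -1940.
E = (-1940) × (12.9/31731.9) = -0.7886…

-0.79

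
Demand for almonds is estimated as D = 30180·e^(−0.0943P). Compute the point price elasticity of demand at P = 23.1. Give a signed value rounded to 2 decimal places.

dD/dP = −0.0943·D = -322.251. At P = 23.1, D = 3417.3.
Ed = (dD/dP)·(P/D) = (-322.251) × (23.1/3417.3) = -2.1783…

-2.18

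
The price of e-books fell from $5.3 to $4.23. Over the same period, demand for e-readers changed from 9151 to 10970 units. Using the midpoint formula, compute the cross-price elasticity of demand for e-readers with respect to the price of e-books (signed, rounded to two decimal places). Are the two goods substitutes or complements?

-0.81; complements

%ΔQ_{e-readers} = (10970 − 9151)/avg = 1819/10060.5 = 0.180806…
%ΔP_{e-books} = (4.23 − 5.3)/avg = -1.07/4.765 = -0.224554…
E_cross = (1819/10060.5) / (-1.07/4.765) = -0.8051…
E_cross < 0 ⇒ the goods are complements.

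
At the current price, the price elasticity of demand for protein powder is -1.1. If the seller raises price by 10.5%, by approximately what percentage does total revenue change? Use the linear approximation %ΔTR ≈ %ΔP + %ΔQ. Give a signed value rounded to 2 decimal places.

-1.05%

%ΔQ ≈ Ed × %ΔP = (-1.1) × (+10.5%) = -11.5500%
%ΔTR ≈ %ΔP + %ΔQ = (+10.5%) + (-11.5500%) = -1.0500%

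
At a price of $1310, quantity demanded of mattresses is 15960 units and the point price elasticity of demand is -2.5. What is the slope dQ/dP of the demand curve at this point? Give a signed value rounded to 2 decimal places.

Ed = (dQ/dP)·(P/Q) ⇒ dQ/dP = Ed·Q/P = (-2.5)·15960/1310 = -30.4580…

-30.46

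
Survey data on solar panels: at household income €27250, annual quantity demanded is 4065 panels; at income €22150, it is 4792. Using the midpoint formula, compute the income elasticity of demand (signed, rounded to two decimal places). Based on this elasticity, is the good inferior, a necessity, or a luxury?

%ΔQ = (4792 − 4065)/[( 4065 + 4792)/2] = 727/4428.5 = 0.164163…
%ΔIncome = (22150 − 27250)/[( 27250 + 22150)/2] = -5100/24700 = -0.206477…
E_income = (727/4428.5) / (-5100/24700) = -0.7950…
E_income < 0 ⇒ inferior good.

-0.80; inferior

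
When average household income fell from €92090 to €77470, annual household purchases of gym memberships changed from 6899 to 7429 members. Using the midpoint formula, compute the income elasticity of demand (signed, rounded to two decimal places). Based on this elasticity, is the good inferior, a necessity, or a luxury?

-0.43; inferior

%ΔQ = (7429 − 6899)/[( 6899 + 7429)/2] = 530/7164 = 0.073981…
%ΔIncome = (77470 − 92090)/[( 92090 + 77470)/2] = -14620/84780 = -0.172446…
E_income = (530/7164) / (-14620/84780) = -0.4290…
E_income < 0 ⇒ inferior good.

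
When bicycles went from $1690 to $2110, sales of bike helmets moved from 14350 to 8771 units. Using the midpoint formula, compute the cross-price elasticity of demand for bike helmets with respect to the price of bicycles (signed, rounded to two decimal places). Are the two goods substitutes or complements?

-2.18; complements

%ΔQ_{bike helmets} = (8771 − 14350)/avg = -5579/11560.5 = -0.482591…
%ΔP_{bicycles} = (2110 − 1690)/avg = 420/1900 = 0.221052…
E_cross = (-5579/11560.5) / (420/1900) = -2.1831…
E_cross < 0 ⇒ the goods are complements.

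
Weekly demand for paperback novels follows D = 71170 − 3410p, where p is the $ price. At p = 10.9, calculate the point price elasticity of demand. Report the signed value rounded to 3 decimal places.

-1.093

dD/dp = −3410. At p = 10.9, D = 71170 − 3410(10.9) = 34001.
Ed = (dD/dp)·(p/D) = −3410 × (10.9/34001) = -1.09317…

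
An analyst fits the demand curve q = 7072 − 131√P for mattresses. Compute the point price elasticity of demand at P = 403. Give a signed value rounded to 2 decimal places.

-0.30

dq/dP = −131/(2√P) = -3.26279. At P = 403, q = 4442.19.
Ed = (dq/dP)·(P/q) = (-3.26279) × (403/4442.19) = -0.2960…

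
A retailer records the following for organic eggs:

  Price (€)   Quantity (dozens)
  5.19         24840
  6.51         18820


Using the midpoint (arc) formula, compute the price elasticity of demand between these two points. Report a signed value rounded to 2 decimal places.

-1.22

%ΔQ = (18820 − 24840) / [(24840 + 18820)/2] = -6020/21830 = -0.275767…
%ΔP = (6.51 − 5.19) / [(5.19 + 6.51)/2] = 1.32/5.85 = 0.225641…
Arc Ed = %ΔQ / %ΔP = (-6020/21830) / (1.32/5.85) = -1.2221…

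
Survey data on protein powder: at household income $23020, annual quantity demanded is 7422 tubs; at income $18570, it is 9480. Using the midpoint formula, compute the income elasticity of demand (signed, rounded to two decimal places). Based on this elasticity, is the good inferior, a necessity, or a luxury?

-1.14; inferior

%ΔQ = (9480 − 7422)/[( 7422 + 9480)/2] = 2058/8451 = 0.243521…
%ΔIncome = (18570 − 23020)/[( 23020 + 18570)/2] = -4450/20795 = -0.213993…
E_income = (2058/8451) / (-4450/20795) = -1.1379…
E_income < 0 ⇒ inferior good.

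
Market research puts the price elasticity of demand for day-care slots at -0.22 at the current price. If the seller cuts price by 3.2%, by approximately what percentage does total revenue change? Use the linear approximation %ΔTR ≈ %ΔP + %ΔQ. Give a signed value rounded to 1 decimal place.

%ΔQ ≈ Ed × %ΔP = (-0.22) × (-3.2%) = +0.7040%
%ΔTR ≈ %ΔP + %ΔQ = (-3.2%) + (+0.7040%) = -2.4960%

-2.5%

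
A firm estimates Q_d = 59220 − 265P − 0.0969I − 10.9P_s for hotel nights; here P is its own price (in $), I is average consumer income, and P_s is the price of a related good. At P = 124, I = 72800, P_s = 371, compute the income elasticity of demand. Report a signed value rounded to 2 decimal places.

At the given values, Q_d = 59220 − 265(124) − 0.0969(72800) − 10.9(371) = 15261.78.
∂Q_d/∂I = -0.0969.
E = (-0.0969) × (72800/15261.78) = -0.4622…

-0.46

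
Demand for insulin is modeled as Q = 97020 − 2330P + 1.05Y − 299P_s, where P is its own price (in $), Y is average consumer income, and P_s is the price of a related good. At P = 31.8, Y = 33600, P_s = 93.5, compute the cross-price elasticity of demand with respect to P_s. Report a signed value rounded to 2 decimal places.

-0.92

At the given values, Q = 97020 − 2330(31.8) + 1.05(33600) − 299(93.5) = 30249.5.
∂Q/∂P_s = -299.
E = (-299) × (93.5/30249.5) = -0.9241…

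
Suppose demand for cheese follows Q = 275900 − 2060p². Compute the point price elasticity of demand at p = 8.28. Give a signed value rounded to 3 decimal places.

-2.097

dQ/dp = −2·2060·p = -34113.6. At p = 8.28, Q = 134669.696.
Ed = (dQ/dp)·(p/Q) = (-34113.6) × (8.28/134669.696) = -2.09743…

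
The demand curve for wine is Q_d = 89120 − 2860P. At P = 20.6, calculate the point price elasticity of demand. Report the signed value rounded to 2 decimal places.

-1.95

dQ_d/dP = −2860. At P = 20.6, Q_d = 89120 − 2860(20.6) = 30204.
Ed = (dQ_d/dP)·(P/Q_d) = −2860 × (20.6/30204) = -1.9506…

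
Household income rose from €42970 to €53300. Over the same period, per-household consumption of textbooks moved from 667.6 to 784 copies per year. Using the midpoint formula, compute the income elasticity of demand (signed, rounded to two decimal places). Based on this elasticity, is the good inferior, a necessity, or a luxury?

0.75; necessity

%ΔQ = (784 − 667.6)/[( 667.6 + 784)/2] = 116.4/725.8 = 0.160374…
%ΔIncome = (53300 − 42970)/[( 42970 + 53300)/2] = 10330/48135 = 0.214604…
E_income = (116.4/725.8) / (10330/48135) = 0.7473…
0 < E_income < 1 ⇒ normal good, necessity.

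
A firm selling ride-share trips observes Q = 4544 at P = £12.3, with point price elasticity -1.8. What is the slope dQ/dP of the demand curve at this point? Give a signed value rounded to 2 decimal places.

-664.98

Ed = (dQ/dP)·(P/Q) ⇒ dQ/dP = Ed·Q/P = (-1.8)·4544/12.3 = -664.9756…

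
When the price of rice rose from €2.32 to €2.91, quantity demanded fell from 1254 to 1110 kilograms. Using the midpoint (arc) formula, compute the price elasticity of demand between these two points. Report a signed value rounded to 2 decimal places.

-0.54

%ΔQ = (1110 − 1254) / [(1254 + 1110)/2] = -144/1182 = -0.121827…
%ΔP = (2.91 − 2.32) / [(2.32 + 2.91)/2] = 0.59/2.615 = 0.225621…
Arc Ed = %ΔQ / %ΔP = (-144/1182) / (0.59/2.615) = -0.5399…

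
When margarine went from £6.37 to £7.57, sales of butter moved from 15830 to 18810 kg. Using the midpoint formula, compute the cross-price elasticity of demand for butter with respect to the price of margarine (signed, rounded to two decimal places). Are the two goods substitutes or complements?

%ΔQ_{butter} = (18810 − 15830)/avg = 2980/17320 = 0.172055…
%ΔP_{margarine} = (7.57 − 6.37)/avg = 1.2/6.97 = 0.172166…
E_cross = (2980/17320) / (1.2/6.97) = 0.9993…
E_cross > 0 ⇒ the goods are substitutes.

1.00; substitutes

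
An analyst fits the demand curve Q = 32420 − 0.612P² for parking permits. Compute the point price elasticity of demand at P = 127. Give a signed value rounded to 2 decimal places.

-0.88

dQ/dP = −2·0.612·P = -155.448. At P = 127, Q = 22549.052.
Ed = (dQ/dP)·(P/Q) = (-155.448) × (127/22549.052) = -0.8755…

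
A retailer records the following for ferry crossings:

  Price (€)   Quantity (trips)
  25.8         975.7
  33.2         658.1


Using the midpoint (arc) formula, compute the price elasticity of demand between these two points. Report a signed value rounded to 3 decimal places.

%ΔQ = (658.1 − 975.7) / [(975.7 + 658.1)/2] = -317.6/816.9 = -0.388786…
%ΔP = (33.2 − 25.8) / [(25.8 + 33.2)/2] = 7.4/29.5 = 0.250847…
Arc Ed = %ΔQ / %ΔP = (-317.6/816.9) / (7.4/29.5) = -1.54989…

-1.550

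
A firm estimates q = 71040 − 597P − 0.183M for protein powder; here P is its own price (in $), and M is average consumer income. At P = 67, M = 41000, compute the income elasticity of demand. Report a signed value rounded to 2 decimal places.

-0.32

At the given values, q = 71040 − 597(67) − 0.183(41000) = 23538.
∂q/∂M = -0.183.
E = (-0.183) × (41000/23538) = -0.3187…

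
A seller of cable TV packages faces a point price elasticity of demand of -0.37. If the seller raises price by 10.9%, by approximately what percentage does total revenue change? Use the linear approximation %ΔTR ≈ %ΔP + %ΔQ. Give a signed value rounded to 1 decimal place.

+6.9%

%ΔQ ≈ Ed × %ΔP = (-0.37) × (+10.9%) = -4.0330%
%ΔTR ≈ %ΔP + %ΔQ = (+10.9%) + (-4.0330%) = +6.8670%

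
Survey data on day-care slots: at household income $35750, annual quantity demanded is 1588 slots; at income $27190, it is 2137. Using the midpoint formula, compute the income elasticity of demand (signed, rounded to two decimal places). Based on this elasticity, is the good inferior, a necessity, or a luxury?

%ΔQ = (2137 − 1588)/[( 1588 + 2137)/2] = 549/1862.5 = 0.294765…
%ΔIncome = (27190 − 35750)/[( 35750 + 27190)/2] = -8560/31470 = -0.272005…
E_income = (549/1862.5) / (-8560/31470) = -1.0836…
E_income < 0 ⇒ inferior good.

-1.08; inferior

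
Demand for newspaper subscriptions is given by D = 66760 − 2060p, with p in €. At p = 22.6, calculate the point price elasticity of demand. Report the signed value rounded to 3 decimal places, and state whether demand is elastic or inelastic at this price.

-2.304; elastic

dD/dp = −2060. At p = 22.6, D = 66760 − 2060(22.6) = 20204.
Ed = (dD/dp)·(p/D) = −2060 × (22.6/20204) = -2.30429…
|Ed| = 2.304 > 1, so demand is elastic.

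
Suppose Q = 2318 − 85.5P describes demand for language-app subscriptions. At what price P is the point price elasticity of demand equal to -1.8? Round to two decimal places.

17.43

Ed = −85.5P/(2318 − 85.5P). Set this equal to -1.8:
85.5P = 1.8·(2318 − 85.5P) ⇒ 85.5P(1 + 1.8) = 1.8·2318
P = 1.8·2318 / (85.5·2.8) = 17.4285…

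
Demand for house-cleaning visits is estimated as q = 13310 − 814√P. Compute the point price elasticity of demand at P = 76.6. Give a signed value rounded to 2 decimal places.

dq/dP = −814/(2√P) = -46.5029. At P = 76.6, q = 6185.76.
Ed = (dq/dP)·(P/q) = (-46.5029) × (76.6/6185.76) = -0.5758…

-0.58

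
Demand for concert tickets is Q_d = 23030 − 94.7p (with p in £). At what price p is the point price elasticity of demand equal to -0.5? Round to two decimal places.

81.06

Ed = −94.7p/(23030 − 94.7p). Set this equal to -0.5:
94.7p = 0.5·(23030 − 94.7p) ⇒ 94.7p(1 + 0.5) = 0.5·23030
p = 0.5·23030 / (94.7·1.5) = 81.0630…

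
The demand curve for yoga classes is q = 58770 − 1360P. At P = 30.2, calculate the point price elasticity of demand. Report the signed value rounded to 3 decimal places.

dq/dP = −1360. At P = 30.2, q = 58770 − 1360(30.2) = 17698.
Ed = (dq/dP)·(P/q) = −1360 × (30.2/17698) = -2.32071…

-2.321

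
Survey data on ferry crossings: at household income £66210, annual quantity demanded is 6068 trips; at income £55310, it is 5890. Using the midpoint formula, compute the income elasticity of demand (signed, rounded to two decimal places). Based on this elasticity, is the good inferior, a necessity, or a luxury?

%ΔQ = (5890 − 6068)/[( 6068 + 5890)/2] = -178/5979 = -0.029770…
%ΔIncome = (55310 − 66210)/[( 66210 + 55310)/2] = -10900/60760 = -0.179394…
E_income = (-178/5979) / (-10900/60760) = 0.1659…
0 < E_income < 1 ⇒ normal good, necessity.

0.17; necessity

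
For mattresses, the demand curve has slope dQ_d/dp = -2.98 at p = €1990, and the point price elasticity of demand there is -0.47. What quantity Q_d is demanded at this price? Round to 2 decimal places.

Ed = (dQ_d/dp)·(p/Q_d) ⇒ Q_d = (dQ_d/dp)·p/Ed = (-2.98)·1990/(-0.47) = 12617.4468…

12617.45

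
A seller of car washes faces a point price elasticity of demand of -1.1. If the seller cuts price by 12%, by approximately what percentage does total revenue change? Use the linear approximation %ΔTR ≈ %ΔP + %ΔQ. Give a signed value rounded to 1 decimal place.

%ΔQ ≈ Ed × %ΔP = (-1.1) × (-12%) = +13.2000%
%ΔTR ≈ %ΔP + %ΔQ = (-12%) + (+13.2000%) = +1.2000%

+1.2%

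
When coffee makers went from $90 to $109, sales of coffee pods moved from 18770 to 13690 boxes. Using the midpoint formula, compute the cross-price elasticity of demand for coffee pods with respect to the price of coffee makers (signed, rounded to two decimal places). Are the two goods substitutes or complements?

%ΔQ_{coffee pods} = (13690 − 18770)/avg = -5080/16230 = -0.313000…
%ΔP_{coffee makers} = (109 − 90)/avg = 19/99.5 = 0.190954…
E_cross = (-5080/16230) / (19/99.5) = -1.6391…
E_cross < 0 ⇒ the goods are complements.

-1.64; complements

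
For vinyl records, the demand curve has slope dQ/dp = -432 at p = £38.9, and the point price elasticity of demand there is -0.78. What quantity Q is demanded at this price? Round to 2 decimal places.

Ed = (dQ/dp)·(p/Q) ⇒ Q = (dQ/dp)·p/Ed = (-432)·38.9/(-0.78) = 21544.6153…

21544.62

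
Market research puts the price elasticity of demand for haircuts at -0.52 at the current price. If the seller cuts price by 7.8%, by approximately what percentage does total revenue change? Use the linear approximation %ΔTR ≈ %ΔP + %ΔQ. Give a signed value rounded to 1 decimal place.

%ΔQ ≈ Ed × %ΔP = (-0.52) × (-7.8%) = +4.0560%
%ΔTR ≈ %ΔP + %ΔQ = (-7.8%) + (+4.0560%) = -3.7440%

-3.7%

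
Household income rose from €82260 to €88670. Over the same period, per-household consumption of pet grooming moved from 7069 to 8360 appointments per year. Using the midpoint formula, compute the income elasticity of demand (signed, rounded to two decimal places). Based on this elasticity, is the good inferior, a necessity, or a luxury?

%ΔQ = (8360 − 7069)/[( 7069 + 8360)/2] = 1291/7714.5 = 0.167347…
%ΔIncome = (88670 − 82260)/[( 82260 + 88670)/2] = 6410/85465 = 0.075001…
E_income = (1291/7714.5) / (6410/85465) = 2.2312…
E_income > 1 ⇒ normal good, luxury.

2.23; luxury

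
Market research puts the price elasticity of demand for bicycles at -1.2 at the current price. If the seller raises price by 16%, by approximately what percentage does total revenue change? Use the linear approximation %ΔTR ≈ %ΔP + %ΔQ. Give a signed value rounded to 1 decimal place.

%ΔQ ≈ Ed × %ΔP = (-1.2) × (+16%) = -19.2000%
%ΔTR ≈ %ΔP + %ΔQ = (+16%) + (-19.2000%) = -3.2000%

-3.2%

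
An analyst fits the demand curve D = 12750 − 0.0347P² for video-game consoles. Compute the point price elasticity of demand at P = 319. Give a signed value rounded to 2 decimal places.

dD/dP = −2·0.0347·P = -22.1386. At P = 319, D = 9218.8933.
Ed = (dD/dP)·(P/D) = (-22.1386) × (319/9218.8933) = -0.7660…

-0.77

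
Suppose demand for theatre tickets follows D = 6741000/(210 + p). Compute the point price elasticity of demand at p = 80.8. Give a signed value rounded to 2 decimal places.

-0.28

dD/dp = −6741000/(210 + p)² = -79.7142. At p = 80.8, D = 23180.9.
Ed = (dD/dp)·(p/D) = (-79.7142) × (80.8/23180.9) = -0.2778…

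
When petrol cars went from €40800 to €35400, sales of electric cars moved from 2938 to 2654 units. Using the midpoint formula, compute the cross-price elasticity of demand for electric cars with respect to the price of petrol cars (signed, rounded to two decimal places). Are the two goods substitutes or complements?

%ΔQ_{electric cars} = (2654 − 2938)/avg = -284/2796 = -0.101573…
%ΔP_{petrol cars} = (35400 − 40800)/avg = -5400/38100 = -0.141732…
E_cross = (-284/2796) / (-5400/38100) = 0.7166…
E_cross > 0 ⇒ the goods are substitutes.

0.72; substitutes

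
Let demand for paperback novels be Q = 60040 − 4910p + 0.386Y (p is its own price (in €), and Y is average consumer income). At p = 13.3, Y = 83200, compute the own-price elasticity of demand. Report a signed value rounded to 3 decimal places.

At the given values, Q = 60040 − 4910(13.3) + 0.386(83200) = 26852.2.
∂Q/∂p = −4910.
E = (-4910) × (13.3/26852.2) = -2.43194…

-2.432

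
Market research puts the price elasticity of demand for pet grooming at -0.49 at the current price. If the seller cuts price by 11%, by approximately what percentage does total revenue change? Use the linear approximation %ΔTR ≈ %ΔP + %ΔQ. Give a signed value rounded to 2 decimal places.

%ΔQ ≈ Ed × %ΔP = (-0.49) × (-11%) = +5.3900%
%ΔTR ≈ %ΔP + %ΔQ = (-11%) + (+5.3900%) = -5.6100%

-5.61%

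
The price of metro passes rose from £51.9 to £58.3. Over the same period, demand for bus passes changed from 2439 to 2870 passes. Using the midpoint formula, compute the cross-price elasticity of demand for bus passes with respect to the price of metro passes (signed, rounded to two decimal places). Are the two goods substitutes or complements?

1.40; substitutes

%ΔQ_{bus passes} = (2870 − 2439)/avg = 431/2654.5 = 0.162365…
%ΔP_{metro passes} = (58.3 − 51.9)/avg = 6.4/55.1 = 0.116152…
E_cross = (431/2654.5) / (6.4/55.1) = 1.3978…
E_cross > 0 ⇒ the goods are substitutes.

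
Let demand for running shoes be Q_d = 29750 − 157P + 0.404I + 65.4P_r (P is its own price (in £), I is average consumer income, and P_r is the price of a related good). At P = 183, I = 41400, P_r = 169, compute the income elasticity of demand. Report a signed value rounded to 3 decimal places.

At the given values, Q_d = 29750 − 157(183) + 0.404(41400) + 65.4(169) = 28797.2.
∂Q_d/∂I = 0.404.
E = (0.404) × (41400/28797.2) = 0.58080…

0.581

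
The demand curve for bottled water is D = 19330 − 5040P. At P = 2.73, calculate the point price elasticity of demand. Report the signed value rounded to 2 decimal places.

dD/dP = −5040. At P = 2.73, D = 19330 − 5040(2.73) = 5570.8.
Ed = (dD/dP)·(P/D) = −5040 × (2.73/5570.8) = -2.4698…

-2.47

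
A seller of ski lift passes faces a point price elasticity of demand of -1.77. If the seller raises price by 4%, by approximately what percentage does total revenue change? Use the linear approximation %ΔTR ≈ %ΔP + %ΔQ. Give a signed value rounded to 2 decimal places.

-3.08%

%ΔQ ≈ Ed × %ΔP = (-1.77) × (+4%) = -7.0800%
%ΔTR ≈ %ΔP + %ΔQ = (+4%) + (-7.0800%) = -3.0800%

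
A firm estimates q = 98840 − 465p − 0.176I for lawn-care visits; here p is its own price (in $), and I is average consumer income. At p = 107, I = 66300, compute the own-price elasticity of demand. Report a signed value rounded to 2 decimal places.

At the given values, q = 98840 − 465(107) − 0.176(66300) = 37416.2.
∂q/∂p = −465.
E = (-465) × (107/37416.2) = -1.3297…

-1.33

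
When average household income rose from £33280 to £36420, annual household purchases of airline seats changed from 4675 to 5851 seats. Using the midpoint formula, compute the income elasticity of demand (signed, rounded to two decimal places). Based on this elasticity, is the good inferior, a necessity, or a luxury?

%ΔQ = (5851 − 4675)/[( 4675 + 5851)/2] = 1176/5263 = 0.223446…
%ΔIncome = (36420 − 33280)/[( 33280 + 36420)/2] = 3140/34850 = 0.090100…
E_income = (1176/5263) / (3140/34850) = 2.4799…
E_income > 1 ⇒ normal good, luxury.

2.48; luxury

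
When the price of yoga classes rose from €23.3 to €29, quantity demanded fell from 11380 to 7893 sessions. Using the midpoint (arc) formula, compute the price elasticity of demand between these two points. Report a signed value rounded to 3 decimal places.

-1.660

%ΔQ = (7893 − 11380) / [(11380 + 7893)/2] = -3487/9636.5 = -0.361853…
%ΔP = (29 − 23.3) / [(23.3 + 29)/2] = 5.7/26.15 = 0.217973…
Arc Ed = %ΔQ / %ΔP = (-3487/9636.5) / (5.7/26.15) = -1.66008…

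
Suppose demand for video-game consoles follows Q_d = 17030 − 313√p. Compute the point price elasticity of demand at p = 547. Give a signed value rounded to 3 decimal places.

-0.377

dQ_d/dp = −313/(2√p) = -6.69146. At p = 547, Q_d = 9709.55.
Ed = (dQ_d/dp)·(p/Q_d) = (-6.69146) × (547/9709.55) = -0.37697…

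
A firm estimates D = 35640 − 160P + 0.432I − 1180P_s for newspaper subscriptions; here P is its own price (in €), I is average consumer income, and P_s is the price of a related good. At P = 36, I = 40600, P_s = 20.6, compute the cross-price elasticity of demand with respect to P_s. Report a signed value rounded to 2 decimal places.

At the given values, D = 35640 − 160(36) + 0.432(40600) − 1180(20.6) = 23111.2.
∂D/∂P_s = -1180.
E = (-1180) × (20.6/23111.2) = -1.0517…

-1.05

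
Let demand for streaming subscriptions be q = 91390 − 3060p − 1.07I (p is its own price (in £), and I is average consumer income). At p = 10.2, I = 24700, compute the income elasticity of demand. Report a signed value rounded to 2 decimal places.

At the given values, q = 91390 − 3060(10.2) − 1.07(24700) = 33749.
∂q/∂I = -1.07.
E = (-1.07) × (24700/33749) = -0.7831…

-0.78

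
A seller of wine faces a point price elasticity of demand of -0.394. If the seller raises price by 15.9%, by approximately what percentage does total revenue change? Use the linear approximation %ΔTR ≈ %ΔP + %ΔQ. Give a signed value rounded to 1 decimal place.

%ΔQ ≈ Ed × %ΔP = (-0.394) × (+15.9%) = -6.2646%
%ΔTR ≈ %ΔP + %ΔQ = (+15.9%) + (-6.2646%) = +9.6354%

+9.6%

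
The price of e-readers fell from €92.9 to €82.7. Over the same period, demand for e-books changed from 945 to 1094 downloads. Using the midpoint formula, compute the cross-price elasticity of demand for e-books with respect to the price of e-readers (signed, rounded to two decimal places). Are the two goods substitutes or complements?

-1.26; complements

%ΔQ_{e-books} = (1094 − 945)/avg = 149/1019.5 = 0.146150…
%ΔP_{e-readers} = (82.7 − 92.9)/avg = -10.2/87.8 = -0.116173…
E_cross = (149/1019.5) / (-10.2/87.8) = -1.2580…
E_cross < 0 ⇒ the goods are complements.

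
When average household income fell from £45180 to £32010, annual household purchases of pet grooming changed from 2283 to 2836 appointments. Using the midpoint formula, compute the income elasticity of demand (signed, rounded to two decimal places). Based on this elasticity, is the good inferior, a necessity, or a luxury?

%ΔQ = (2836 − 2283)/[( 2283 + 2836)/2] = 553/2559.5 = 0.216057…
%ΔIncome = (32010 − 45180)/[( 45180 + 32010)/2] = -13170/38595 = -0.341235…
E_income = (553/2559.5) / (-13170/38595) = -0.6331…
E_income < 0 ⇒ inferior good.

-0.63; inferior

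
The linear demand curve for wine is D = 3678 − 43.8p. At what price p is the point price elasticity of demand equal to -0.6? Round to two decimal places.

Ed = −43.8p/(3678 − 43.8p). Set this equal to -0.6:
43.8p = 0.6·(3678 − 43.8p) ⇒ 43.8p(1 + 0.6) = 0.6·3678
p = 0.6·3678 / (43.8·1.6) = 31.4897…

31.49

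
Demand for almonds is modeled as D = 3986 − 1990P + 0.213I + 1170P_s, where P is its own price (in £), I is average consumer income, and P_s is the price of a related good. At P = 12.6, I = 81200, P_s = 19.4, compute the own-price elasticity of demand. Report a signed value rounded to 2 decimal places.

At the given values, D = 3986 − 1990(12.6) + 0.213(81200) + 1170(19.4) = 18905.6.
∂D/∂P = −1990.
E = (-1990) × (12.6/18905.6) = -1.3262…

-1.33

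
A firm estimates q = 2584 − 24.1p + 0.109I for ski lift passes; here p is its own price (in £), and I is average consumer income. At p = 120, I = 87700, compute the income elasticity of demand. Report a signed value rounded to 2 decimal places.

1.03

At the given values, q = 2584 − 24.1(120) + 0.109(87700) = 9251.3.
∂q/∂I = 0.109.
E = (0.109) × (87700/9251.3) = 1.0332…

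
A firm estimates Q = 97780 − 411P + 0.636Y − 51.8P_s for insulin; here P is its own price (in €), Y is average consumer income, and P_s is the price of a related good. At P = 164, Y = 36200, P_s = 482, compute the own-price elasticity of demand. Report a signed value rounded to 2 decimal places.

-2.37

At the given values, Q = 97780 − 411(164) + 0.636(36200) − 51.8(482) = 28431.6.
∂Q/∂P = −411.
E = (-411) × (164/28431.6) = -2.3707…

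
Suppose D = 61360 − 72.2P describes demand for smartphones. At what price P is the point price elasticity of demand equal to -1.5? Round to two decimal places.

509.92

Ed = −72.2P/(61360 − 72.2P). Set this equal to -1.5:
72.2P = 1.5·(61360 − 72.2P) ⇒ 72.2P(1 + 1.5) = 1.5·61360
P = 1.5·61360 / (72.2·2.5) = 509.9168…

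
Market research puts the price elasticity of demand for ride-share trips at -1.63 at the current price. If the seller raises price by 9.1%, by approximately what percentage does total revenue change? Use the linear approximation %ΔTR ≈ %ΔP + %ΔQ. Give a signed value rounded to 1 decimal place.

-5.7%

%ΔQ ≈ Ed × %ΔP = (-1.63) × (+9.1%) = -14.8330%
%ΔTR ≈ %ΔP + %ΔQ = (+9.1%) + (-14.8330%) = -5.7330%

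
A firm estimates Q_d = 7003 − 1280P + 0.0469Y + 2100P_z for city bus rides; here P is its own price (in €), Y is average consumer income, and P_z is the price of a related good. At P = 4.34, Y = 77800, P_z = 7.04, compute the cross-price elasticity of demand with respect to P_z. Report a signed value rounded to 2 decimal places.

At the given values, Q_d = 7003 − 1280(4.34) + 0.0469(77800) + 2100(7.04) = 19880.62.
∂Q_d/∂P_z = 2100.
E = (2100) × (7.04/19880.62) = 0.7436…

0.74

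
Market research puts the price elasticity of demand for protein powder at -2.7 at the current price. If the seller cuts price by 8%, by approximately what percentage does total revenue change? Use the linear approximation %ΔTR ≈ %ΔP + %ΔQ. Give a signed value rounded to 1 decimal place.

+13.6%

%ΔQ ≈ Ed × %ΔP = (-2.7) × (-8%) = +21.6000%
%ΔTR ≈ %ΔP + %ΔQ = (-8%) + (+21.6000%) = +13.6000%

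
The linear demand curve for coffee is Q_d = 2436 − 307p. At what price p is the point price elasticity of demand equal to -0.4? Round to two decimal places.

Ed = −307p/(2436 − 307p). Set this equal to -0.4:
307p = 0.4·(2436 − 307p) ⇒ 307p(1 + 0.4) = 0.4·2436
p = 0.4·2436 / (307·1.4) = 2.2671…

2.27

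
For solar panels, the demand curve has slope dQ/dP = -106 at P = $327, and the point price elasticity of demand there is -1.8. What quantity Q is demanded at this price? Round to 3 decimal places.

19256.667

Ed = (dQ/dP)·(P/Q) ⇒ Q = (dQ/dP)·P/Ed = (-106)·327/(-1.8) = 19256.66666…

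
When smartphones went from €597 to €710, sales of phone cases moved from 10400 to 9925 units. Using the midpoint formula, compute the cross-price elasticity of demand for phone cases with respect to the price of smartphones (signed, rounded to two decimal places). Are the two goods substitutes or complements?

%ΔQ_{phone cases} = (9925 − 10400)/avg = -475/10162.5 = -0.046740…
%ΔP_{smartphones} = (710 − 597)/avg = 113/653.5 = 0.172915…
E_cross = (-475/10162.5) / (113/653.5) = -0.2703…
E_cross < 0 ⇒ the goods are complements.

-0.27; complements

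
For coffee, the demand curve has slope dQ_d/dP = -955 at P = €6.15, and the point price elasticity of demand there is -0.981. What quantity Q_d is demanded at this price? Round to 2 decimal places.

5987.00

Ed = (dQ_d/dP)·(P/Q_d) ⇒ Q_d = (dQ_d/dP)·P/Ed = (-955)·6.15/(-0.981) = 5987.0030…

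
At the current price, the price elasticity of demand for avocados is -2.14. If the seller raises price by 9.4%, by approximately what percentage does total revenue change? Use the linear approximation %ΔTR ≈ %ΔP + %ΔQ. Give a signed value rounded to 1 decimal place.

-10.7%

%ΔQ ≈ Ed × %ΔP = (-2.14) × (+9.4%) = -20.1160%
%ΔTR ≈ %ΔP + %ΔQ = (+9.4%) + (-20.1160%) = -10.7160%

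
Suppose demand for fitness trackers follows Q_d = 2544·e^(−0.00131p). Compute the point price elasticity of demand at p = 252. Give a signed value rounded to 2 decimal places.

dQ_d/dp = −0.00131·Q_d = -2.39563. At p = 252, Q_d = 1828.72.
Ed = (dQ_d/dp)·(p/Q_d) = (-2.39563) × (252/1828.72) = -0.3301…

-0.33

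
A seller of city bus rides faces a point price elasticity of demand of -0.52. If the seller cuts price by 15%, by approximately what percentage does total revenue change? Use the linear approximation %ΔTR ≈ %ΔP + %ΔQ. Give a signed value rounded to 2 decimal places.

-7.20%

%ΔQ ≈ Ed × %ΔP = (-0.52) × (-15%) = +7.8000%
%ΔTR ≈ %ΔP + %ΔQ = (-15%) + (+7.8000%) = -7.2000%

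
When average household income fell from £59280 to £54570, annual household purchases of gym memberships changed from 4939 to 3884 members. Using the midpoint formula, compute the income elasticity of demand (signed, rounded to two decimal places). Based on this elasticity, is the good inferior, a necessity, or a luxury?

%ΔQ = (3884 − 4939)/[( 4939 + 3884)/2] = -1055/4411.5 = -0.239147…
%ΔIncome = (54570 − 59280)/[( 59280 + 54570)/2] = -4710/56925 = -0.082740…
E_income = (-1055/4411.5) / (-4710/56925) = 2.8903…
E_income > 1 ⇒ normal good, luxury.

2.89; luxury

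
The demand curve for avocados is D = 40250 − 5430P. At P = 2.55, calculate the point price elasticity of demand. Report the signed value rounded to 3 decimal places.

-0.524

dD/dP = −5430. At P = 2.55, D = 40250 − 5430(2.55) = 26403.5.
Ed = (dD/dP)·(P/D) = −5430 × (2.55/26403.5) = -0.52441…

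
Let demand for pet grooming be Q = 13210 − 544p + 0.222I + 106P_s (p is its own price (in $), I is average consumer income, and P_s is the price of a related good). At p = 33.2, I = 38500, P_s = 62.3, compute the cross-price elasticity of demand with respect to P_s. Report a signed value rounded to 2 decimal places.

At the given values, Q = 13210 − 544(33.2) + 0.222(38500) + 106(62.3) = 10300.
∂Q/∂P_s = 106.
E = (106) × (62.3/10300) = 0.6411…

0.64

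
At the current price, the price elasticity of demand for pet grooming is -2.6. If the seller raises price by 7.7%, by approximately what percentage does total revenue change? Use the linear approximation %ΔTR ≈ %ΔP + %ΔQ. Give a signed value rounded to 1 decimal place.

%ΔQ ≈ Ed × %ΔP = (-2.6) × (+7.7%) = -20.0200%
%ΔTR ≈ %ΔP + %ΔQ = (+7.7%) + (-20.0200%) = -12.3200%

-12.3%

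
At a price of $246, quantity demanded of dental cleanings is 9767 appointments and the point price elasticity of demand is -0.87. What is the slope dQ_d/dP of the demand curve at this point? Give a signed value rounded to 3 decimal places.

Ed = (dQ_d/dP)·(P/Q_d) ⇒ dQ_d/dP = Ed·Q_d/P = (-0.87)·9767/246 = -34.54182…

-34.542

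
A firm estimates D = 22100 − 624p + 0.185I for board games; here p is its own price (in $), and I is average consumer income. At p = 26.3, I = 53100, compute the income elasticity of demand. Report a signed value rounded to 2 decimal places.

At the given values, D = 22100 − 624(26.3) + 0.185(53100) = 15512.3.
∂D/∂I = 0.185.
E = (0.185) × (53100/15512.3) = 0.6332…

0.63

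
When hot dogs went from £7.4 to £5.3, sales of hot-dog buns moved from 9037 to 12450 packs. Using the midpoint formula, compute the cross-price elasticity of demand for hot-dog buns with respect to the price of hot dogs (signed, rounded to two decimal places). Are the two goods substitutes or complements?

%ΔQ_{hot-dog buns} = (12450 − 9037)/avg = 3413/10743.5 = 0.317680…
%ΔP_{hot dogs} = (5.3 − 7.4)/avg = -2.1/6.35 = -0.330708…
E_cross = (3413/10743.5) / (-2.1/6.35) = -0.9606…
E_cross < 0 ⇒ the goods are complements.

-0.96; complements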